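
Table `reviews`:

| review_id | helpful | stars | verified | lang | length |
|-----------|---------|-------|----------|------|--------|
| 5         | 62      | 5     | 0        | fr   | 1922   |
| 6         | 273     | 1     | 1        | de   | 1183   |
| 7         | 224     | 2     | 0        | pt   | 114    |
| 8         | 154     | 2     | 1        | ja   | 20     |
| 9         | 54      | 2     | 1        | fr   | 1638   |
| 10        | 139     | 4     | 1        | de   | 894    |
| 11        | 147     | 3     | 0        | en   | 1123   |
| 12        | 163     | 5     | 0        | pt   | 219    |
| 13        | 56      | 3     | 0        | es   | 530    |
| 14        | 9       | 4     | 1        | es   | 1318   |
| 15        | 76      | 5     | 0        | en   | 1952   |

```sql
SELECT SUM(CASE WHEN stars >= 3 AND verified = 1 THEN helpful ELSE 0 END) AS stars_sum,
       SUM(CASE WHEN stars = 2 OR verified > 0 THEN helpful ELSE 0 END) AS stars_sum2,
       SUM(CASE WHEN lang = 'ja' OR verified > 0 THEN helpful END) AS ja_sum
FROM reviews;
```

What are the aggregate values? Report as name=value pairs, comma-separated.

[stars_sum: stars >= 3 AND verified = 1]
review_id=5: ✗
review_id=6: ✗
review_id=7: ✗
review_id=8: ✗
review_id=9: ✗
review_id=10: ✓ → 139
review_id=11: ✗
review_id=12: ✗
review_id=13: ✗
review_id=14: ✓ → 9
review_id=15: ✗
stars_sum = 139 + 9 = 148
—
[stars_sum2: stars = 2 OR verified > 0]
review_id=5: ✗
review_id=6: ✓ → 273
review_id=7: ✓ → 224
review_id=8: ✓ → 154
review_id=9: ✓ → 54
review_id=10: ✓ → 139
review_id=11: ✗
review_id=12: ✗
review_id=13: ✗
review_id=14: ✓ → 9
review_id=15: ✗
stars_sum2 = 273 + 224 + 154 + 54 + 139 + 9 = 853
—
[ja_sum: lang = 'ja' OR verified > 0]
review_id=5: ✗
review_id=6: ✓ → 273
review_id=7: ✗
review_id=8: ✓ → 154
review_id=9: ✓ → 54
review_id=10: ✓ → 139
review_id=11: ✗
review_id=12: ✗
review_id=13: ✗
review_id=14: ✓ → 9
review_id=15: ✗
ja_sum = 273 + 154 + 54 + 139 + 9 = 629

stars_sum=148, stars_sum2=853, ja_sum=629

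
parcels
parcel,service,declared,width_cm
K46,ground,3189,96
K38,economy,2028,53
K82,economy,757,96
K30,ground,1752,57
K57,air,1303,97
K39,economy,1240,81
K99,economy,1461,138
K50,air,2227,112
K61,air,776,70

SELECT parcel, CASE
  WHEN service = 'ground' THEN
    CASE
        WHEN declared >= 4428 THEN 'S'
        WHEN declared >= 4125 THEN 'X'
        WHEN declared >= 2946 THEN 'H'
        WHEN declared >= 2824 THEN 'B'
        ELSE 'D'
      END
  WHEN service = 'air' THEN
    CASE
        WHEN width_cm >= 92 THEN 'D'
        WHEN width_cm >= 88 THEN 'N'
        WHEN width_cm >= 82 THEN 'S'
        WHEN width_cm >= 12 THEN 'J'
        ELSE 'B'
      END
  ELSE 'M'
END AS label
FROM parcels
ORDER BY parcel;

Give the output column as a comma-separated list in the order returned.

parcel=K30: service='ground' → inner[ELSE] → D
parcel=K38: service='economy' → outer ELSE → M
parcel=K39: service='economy' → outer ELSE → M
parcel=K46: service='ground' → inner[declared >= 2946] → H
parcel=K50: service='air' → inner[width_cm >= 92] → D
parcel=K57: service='air' → inner[width_cm >= 92] → D
parcel=K61: service='air' → inner[width_cm >= 12] → J
parcel=K82: service='economy' → outer ELSE → M
parcel=K99: service='economy' → outer ELSE → M

D, M, M, H, D, D, J, M, M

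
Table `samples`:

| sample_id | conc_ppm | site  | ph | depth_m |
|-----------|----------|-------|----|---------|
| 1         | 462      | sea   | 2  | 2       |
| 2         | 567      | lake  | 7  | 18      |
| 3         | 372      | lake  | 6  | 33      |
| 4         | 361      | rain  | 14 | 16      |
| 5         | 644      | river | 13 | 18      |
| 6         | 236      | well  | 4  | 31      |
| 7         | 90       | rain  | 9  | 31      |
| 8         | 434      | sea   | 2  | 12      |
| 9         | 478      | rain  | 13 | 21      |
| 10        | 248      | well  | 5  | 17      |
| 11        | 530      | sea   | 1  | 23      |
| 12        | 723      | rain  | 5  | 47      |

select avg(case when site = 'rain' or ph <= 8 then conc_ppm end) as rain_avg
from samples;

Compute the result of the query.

409.1818181818

sample_id=1: ✓ → 462
sample_id=2: ✓ → 567
sample_id=3: ✓ → 372
sample_id=4: ✓ → 361
sample_id=5: ✗
sample_id=6: ✓ → 236
sample_id=7: ✓ → 90
sample_id=8: ✓ → 434
sample_id=9: ✓ → 478
sample_id=10: ✓ → 248
sample_id=11: ✓ → 530
sample_id=12: ✓ → 723
rain_avg = (462 + 567 + 372 + 361 + 236 + 90 + 434 + 478 + 248 + 530 + 723) / 11 = 409.1818181818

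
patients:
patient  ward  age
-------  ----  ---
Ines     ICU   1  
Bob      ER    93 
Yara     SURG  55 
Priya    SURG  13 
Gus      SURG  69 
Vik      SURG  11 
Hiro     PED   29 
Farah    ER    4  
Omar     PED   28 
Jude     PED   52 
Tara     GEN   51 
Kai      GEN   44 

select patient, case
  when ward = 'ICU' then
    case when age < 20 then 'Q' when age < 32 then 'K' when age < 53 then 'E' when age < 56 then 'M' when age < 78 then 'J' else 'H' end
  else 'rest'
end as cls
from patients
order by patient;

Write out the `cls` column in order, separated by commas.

patient=Bob: ward='ER' → outer ELSE → rest
patient=Farah: ward='ER' → outer ELSE → rest
patient=Gus: ward='SURG' → outer ELSE → rest
patient=Hiro: ward='PED' → outer ELSE → rest
patient=Ines: ward='ICU' → inner[age < 20] → Q
patient=Jude: ward='PED' → outer ELSE → rest
patient=Kai: ward='GEN' → outer ELSE → rest
patient=Omar: ward='PED' → outer ELSE → rest
patient=Priya: ward='SURG' → outer ELSE → rest
patient=Tara: ward='GEN' → outer ELSE → rest
patient=Vik: ward='SURG' → outer ELSE → rest
patient=Yara: ward='SURG' → outer ELSE → rest

rest, rest, rest, rest, Q, rest, rest, rest, rest, rest, rest, rest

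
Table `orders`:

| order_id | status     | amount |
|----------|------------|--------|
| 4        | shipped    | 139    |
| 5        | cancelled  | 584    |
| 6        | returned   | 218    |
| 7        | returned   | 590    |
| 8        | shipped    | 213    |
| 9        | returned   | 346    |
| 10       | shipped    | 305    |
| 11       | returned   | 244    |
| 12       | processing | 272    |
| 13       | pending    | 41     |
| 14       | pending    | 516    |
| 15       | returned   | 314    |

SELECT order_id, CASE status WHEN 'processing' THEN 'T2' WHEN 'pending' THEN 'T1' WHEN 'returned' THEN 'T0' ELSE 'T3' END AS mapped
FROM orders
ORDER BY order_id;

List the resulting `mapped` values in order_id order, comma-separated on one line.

T3, T3, T0, T0, T3, T0, T3, T0, T2, T1, T1, T0

order_id=4: ELSE → T3
order_id=5: ELSE → T3
order_id=6: status='returned' → T0
order_id=7: status='returned' → T0
order_id=8: ELSE → T3
order_id=9: status='returned' → T0
order_id=10: ELSE → T3
order_id=11: status='returned' → T0
order_id=12: status='processing' → T2
order_id=13: status='pending' → T1
order_id=14: status='pending' → T1
order_id=15: status='returned' → T0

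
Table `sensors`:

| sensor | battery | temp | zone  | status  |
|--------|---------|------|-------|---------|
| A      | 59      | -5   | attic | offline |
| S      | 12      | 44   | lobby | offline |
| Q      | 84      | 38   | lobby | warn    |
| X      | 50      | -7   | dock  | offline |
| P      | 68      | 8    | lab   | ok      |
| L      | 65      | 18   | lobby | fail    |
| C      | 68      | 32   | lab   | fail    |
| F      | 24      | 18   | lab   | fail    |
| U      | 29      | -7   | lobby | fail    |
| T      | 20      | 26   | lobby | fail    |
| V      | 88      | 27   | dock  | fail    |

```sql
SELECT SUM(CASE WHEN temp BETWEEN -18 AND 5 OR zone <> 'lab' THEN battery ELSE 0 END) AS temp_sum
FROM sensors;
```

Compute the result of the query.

sensor=A: ✓ → 59
sensor=S: ✓ → 12
sensor=Q: ✓ → 84
sensor=X: ✓ → 50
sensor=P: ✗
sensor=L: ✓ → 65
sensor=C: ✗
sensor=F: ✗
sensor=U: ✓ → 29
sensor=T: ✓ → 20
sensor=V: ✓ → 88
temp_sum = 59 + 12 + 84 + 50 + 65 + 29 + 20 + 88 = 407

407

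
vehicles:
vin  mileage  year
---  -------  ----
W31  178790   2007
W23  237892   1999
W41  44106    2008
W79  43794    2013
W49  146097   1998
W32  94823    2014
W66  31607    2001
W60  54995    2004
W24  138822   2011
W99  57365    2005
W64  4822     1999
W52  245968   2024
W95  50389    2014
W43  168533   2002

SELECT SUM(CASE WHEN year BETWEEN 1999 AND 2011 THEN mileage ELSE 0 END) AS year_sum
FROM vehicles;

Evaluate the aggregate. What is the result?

916932

vin=W31: ✓ → 178790
vin=W23: ✓ → 237892
vin=W41: ✓ → 44106
vin=W79: ✗
vin=W49: ✗
vin=W32: ✗
vin=W66: ✓ → 31607
vin=W60: ✓ → 54995
vin=W24: ✓ → 138822
vin=W99: ✓ → 57365
vin=W64: ✓ → 4822
vin=W52: ✗
vin=W95: ✗
vin=W43: ✓ → 168533
year_sum = 178790 + 237892 + 44106 + 31607 + 54995 + 138822 + 57365 + 4822 + 168533 = 916932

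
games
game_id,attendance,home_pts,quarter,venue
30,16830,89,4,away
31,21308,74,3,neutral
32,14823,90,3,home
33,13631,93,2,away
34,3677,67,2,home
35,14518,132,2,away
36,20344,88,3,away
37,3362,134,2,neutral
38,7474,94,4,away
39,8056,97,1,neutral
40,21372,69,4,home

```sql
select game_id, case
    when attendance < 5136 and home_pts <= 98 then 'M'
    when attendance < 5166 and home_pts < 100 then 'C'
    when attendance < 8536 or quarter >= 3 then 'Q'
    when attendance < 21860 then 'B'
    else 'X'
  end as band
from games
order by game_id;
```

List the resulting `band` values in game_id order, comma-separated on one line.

Q, Q, Q, B, M, B, Q, Q, Q, Q, Q

game_id=30: attendance < 8536 or quarter >= 3 → Q
game_id=31: attendance < 8536 or quarter >= 3 → Q
game_id=32: attendance < 8536 or quarter >= 3 → Q
game_id=33: attendance < 21860 → B
game_id=34: attendance < 5136 and home_pts <= 98 → M
game_id=35: attendance < 21860 → B
game_id=36: attendance < 8536 or quarter >= 3 → Q
game_id=37: attendance < 8536 or quarter >= 3 → Q
game_id=38: attendance < 8536 or quarter >= 3 → Q
game_id=39: attendance < 8536 or quarter >= 3 → Q
game_id=40: attendance < 8536 or quarter >= 3 → Q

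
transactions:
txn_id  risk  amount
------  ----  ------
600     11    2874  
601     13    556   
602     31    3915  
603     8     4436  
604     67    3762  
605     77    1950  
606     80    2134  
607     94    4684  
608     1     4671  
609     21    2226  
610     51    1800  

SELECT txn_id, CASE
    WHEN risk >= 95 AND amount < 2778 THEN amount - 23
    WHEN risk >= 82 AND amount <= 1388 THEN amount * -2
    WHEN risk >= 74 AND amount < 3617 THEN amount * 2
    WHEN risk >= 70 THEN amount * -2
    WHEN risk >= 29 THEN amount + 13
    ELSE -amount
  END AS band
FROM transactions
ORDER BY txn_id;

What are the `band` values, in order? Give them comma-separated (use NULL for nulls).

-2874, -556, 3928, -4436, 3775, 3900, 4268, -9368, -4671, -2226, 1813

txn_id=600: ELSE → -2874
txn_id=601: ELSE → -556
txn_id=602: risk >= 29 → 3928
txn_id=603: ELSE → -4436
txn_id=604: risk >= 29 → 3775
txn_id=605: risk >= 74 AND amount < 3617 → 3900
txn_id=606: risk >= 74 AND amount < 3617 → 4268
txn_id=607: risk >= 70 → -9368
txn_id=608: ELSE → -4671
txn_id=609: ELSE → -2226
txn_id=610: risk >= 29 → 1813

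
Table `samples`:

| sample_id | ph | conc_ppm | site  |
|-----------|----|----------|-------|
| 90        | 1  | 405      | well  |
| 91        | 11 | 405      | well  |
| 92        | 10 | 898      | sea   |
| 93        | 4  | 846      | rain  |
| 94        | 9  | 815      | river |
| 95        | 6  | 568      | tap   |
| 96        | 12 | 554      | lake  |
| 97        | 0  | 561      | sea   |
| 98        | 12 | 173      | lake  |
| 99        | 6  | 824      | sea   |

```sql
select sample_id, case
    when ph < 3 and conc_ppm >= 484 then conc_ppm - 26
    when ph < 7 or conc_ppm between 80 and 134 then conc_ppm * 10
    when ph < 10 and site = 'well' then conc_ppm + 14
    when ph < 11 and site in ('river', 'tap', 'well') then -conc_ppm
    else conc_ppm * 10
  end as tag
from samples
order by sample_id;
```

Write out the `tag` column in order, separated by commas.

4050, 4050, 8980, 8460, -815, 5680, 5540, 535, 1730, 8240

sample_id=90: ph < 7 or conc_ppm between 80 and 134 → 4050
sample_id=91: ELSE → 4050
sample_id=92: ELSE → 8980
sample_id=93: ph < 7 or conc_ppm between 80 and 134 → 8460
sample_id=94: ph < 11 and site in ('river', 'tap', 'well') → -815
sample_id=95: ph < 7 or conc_ppm between 80 and 134 → 5680
sample_id=96: ELSE → 5540
sample_id=97: ph < 3 and conc_ppm >= 484 → 535
sample_id=98: ELSE → 1730
sample_id=99: ph < 7 or conc_ppm between 80 and 134 → 8240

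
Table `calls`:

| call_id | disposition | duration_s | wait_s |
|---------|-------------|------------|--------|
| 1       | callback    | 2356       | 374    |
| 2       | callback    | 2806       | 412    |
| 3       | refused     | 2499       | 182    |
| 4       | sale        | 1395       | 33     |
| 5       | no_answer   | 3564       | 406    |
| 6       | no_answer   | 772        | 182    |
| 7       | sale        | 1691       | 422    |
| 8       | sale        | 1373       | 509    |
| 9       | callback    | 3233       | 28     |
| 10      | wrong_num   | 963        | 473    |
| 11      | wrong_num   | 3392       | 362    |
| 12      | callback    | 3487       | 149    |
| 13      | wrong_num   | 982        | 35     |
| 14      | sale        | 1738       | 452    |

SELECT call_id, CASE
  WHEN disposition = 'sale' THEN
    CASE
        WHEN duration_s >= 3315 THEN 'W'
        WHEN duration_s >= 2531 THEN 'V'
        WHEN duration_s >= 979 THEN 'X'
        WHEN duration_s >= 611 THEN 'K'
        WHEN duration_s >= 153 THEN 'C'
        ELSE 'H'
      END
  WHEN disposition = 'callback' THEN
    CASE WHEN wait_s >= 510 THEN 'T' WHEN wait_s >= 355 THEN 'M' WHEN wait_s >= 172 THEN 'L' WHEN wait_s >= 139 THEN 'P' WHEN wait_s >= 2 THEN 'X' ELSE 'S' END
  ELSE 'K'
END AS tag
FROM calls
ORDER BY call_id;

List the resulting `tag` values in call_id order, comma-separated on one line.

M, M, K, X, K, K, X, X, X, K, K, P, K, X

call_id=1: disposition='callback' → inner[wait_s >= 355] → M
call_id=2: disposition='callback' → inner[wait_s >= 355] → M
call_id=3: disposition='refused' → outer ELSE → K
call_id=4: disposition='sale' → inner[duration_s >= 979] → X
call_id=5: disposition='no_answer' → outer ELSE → K
call_id=6: disposition='no_answer' → outer ELSE → K
call_id=7: disposition='sale' → inner[duration_s >= 979] → X
call_id=8: disposition='sale' → inner[duration_s >= 979] → X
call_id=9: disposition='callback' → inner[wait_s >= 2] → X
call_id=10: disposition='wrong_num' → outer ELSE → K
call_id=11: disposition='wrong_num' → outer ELSE → K
call_id=12: disposition='callback' → inner[wait_s >= 139] → P
call_id=13: disposition='wrong_num' → outer ELSE → K
call_id=14: disposition='sale' → inner[duration_s >= 979] → X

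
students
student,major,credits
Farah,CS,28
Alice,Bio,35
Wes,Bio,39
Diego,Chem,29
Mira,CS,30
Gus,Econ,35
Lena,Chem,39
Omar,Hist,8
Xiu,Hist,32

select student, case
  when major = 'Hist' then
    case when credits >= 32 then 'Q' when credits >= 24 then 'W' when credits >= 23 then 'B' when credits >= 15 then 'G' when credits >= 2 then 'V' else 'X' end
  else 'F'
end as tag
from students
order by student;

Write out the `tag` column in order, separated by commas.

student=Alice: major='Bio' → outer ELSE → F
student=Diego: major='Chem' → outer ELSE → F
student=Farah: major='CS' → outer ELSE → F
student=Gus: major='Econ' → outer ELSE → F
student=Lena: major='Chem' → outer ELSE → F
student=Mira: major='CS' → outer ELSE → F
student=Omar: major='Hist' → inner[credits >= 2] → V
student=Wes: major='Bio' → outer ELSE → F
student=Xiu: major='Hist' → inner[credits >= 32] → Q

F, F, F, F, F, F, V, F, Q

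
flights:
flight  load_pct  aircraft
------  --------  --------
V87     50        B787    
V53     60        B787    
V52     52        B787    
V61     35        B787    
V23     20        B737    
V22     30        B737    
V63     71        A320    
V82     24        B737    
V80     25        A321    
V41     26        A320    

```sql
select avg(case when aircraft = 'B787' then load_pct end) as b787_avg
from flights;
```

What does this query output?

flight=V87: ✓ → 50
flight=V53: ✓ → 60
flight=V52: ✓ → 52
flight=V61: ✓ → 35
flight=V23: ✗
flight=V22: ✗
flight=V63: ✗
flight=V82: ✗
flight=V80: ✗
flight=V41: ✗
b787_avg = (50 + 60 + 52 + 35) / 4 = 49.25

49.25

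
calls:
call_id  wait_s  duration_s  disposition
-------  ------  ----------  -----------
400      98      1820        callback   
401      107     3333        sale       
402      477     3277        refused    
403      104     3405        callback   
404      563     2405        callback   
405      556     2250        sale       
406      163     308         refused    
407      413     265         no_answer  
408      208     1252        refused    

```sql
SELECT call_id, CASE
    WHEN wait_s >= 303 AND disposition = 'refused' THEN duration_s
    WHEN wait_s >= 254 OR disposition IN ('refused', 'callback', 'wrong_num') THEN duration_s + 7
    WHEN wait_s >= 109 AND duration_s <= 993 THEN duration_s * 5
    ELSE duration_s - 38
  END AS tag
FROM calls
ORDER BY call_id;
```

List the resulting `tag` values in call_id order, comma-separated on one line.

call_id=400: wait_s >= 254 OR disposition IN ('refused', 'callback', 'wrong_num') → 1827
call_id=401: ELSE → 3295
call_id=402: wait_s >= 303 AND disposition = 'refused' → 3277
call_id=403: wait_s >= 254 OR disposition IN ('refused', 'callback', 'wrong_num') → 3412
call_id=404: wait_s >= 254 OR disposition IN ('refused', 'callback', 'wrong_num') → 2412
call_id=405: wait_s >= 254 OR disposition IN ('refused', 'callback', 'wrong_num') → 2257
call_id=406: wait_s >= 254 OR disposition IN ('refused', 'callback', 'wrong_num') → 315
call_id=407: wait_s >= 254 OR disposition IN ('refused', 'callback', 'wrong_num') → 272
call_id=408: wait_s >= 254 OR disposition IN ('refused', 'callback', 'wrong_num') → 1259

1827, 3295, 3277, 3412, 2412, 2257, 315, 272, 1259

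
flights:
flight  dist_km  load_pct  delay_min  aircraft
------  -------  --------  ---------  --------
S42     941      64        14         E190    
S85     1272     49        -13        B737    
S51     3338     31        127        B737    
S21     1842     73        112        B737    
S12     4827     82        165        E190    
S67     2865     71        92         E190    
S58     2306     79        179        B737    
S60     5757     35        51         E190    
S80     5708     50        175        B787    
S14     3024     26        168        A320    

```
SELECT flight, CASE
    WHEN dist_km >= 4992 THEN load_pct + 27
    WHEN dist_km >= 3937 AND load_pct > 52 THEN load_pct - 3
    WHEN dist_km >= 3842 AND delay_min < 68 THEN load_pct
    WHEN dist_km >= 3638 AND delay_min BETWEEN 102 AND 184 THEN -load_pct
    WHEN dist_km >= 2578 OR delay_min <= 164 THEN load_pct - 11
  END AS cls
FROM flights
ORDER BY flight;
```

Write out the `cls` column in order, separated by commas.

flight=S12: dist_km >= 3937 AND load_pct > 52 → 79
flight=S14: dist_km >= 2578 OR delay_min <= 164 → 15
flight=S21: dist_km >= 2578 OR delay_min <= 164 → 62
flight=S42: dist_km >= 2578 OR delay_min <= 164 → 53
flight=S51: dist_km >= 2578 OR delay_min <= 164 → 20
flight=S58: (no match → NULL) → NULL
flight=S60: dist_km >= 4992 → 62
flight=S67: dist_km >= 2578 OR delay_min <= 164 → 60
flight=S80: dist_km >= 4992 → 77
flight=S85: dist_km >= 2578 OR delay_min <= 164 → 38

79, 15, 62, 53, 20, NULL, 62, 60, 77, 38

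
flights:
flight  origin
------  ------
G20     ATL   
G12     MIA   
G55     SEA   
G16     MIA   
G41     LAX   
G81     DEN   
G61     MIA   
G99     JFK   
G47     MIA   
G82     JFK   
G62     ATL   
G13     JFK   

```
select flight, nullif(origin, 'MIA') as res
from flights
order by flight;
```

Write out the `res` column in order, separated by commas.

NULL, JFK, NULL, ATL, LAX, NULL, SEA, NULL, ATL, DEN, JFK, JFK

flight=G12: origin=MIA vs MIA: equal → NULL
flight=G13: origin=JFK vs MIA: differ → JFK
flight=G16: origin=MIA vs MIA: equal → NULL
flight=G20: origin=ATL vs MIA: differ → ATL
flight=G41: origin=LAX vs MIA: differ → LAX
flight=G47: origin=MIA vs MIA: equal → NULL
flight=G55: origin=SEA vs MIA: differ → SEA
flight=G61: origin=MIA vs MIA: equal → NULL
flight=G62: origin=ATL vs MIA: differ → ATL
flight=G81: origin=DEN vs MIA: differ → DEN
flight=G82: origin=JFK vs MIA: differ → JFK
flight=G99: origin=JFK vs MIA: differ → JFK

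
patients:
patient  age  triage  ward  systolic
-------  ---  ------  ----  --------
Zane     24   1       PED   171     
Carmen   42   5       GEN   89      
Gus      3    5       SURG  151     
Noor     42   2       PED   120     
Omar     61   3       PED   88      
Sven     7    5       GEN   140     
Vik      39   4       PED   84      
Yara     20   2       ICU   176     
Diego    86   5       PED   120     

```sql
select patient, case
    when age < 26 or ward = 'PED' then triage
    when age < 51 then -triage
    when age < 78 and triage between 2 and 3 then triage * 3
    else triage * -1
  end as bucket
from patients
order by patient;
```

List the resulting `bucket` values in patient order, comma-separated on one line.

patient=Carmen: age < 51 → -5
patient=Diego: age < 26 or ward = 'PED' → 5
patient=Gus: age < 26 or ward = 'PED' → 5
patient=Noor: age < 26 or ward = 'PED' → 2
patient=Omar: age < 26 or ward = 'PED' → 3
patient=Sven: age < 26 or ward = 'PED' → 5
patient=Vik: age < 26 or ward = 'PED' → 4
patient=Yara: age < 26 or ward = 'PED' → 2
patient=Zane: age < 26 or ward = 'PED' → 1

-5, 5, 5, 2, 3, 5, 4, 2, 1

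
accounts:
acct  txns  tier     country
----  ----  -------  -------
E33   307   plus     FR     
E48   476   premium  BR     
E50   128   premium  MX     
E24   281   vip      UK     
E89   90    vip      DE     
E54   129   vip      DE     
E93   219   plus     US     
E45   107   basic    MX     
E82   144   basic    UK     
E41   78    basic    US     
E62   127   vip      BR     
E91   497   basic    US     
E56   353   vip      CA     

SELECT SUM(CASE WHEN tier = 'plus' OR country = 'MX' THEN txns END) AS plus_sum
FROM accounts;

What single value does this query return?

761

acct=E33: ✓ → 307
acct=E48: ✗
acct=E50: ✓ → 128
acct=E24: ✗
acct=E89: ✗
acct=E54: ✗
acct=E93: ✓ → 219
acct=E45: ✓ → 107
acct=E82: ✗
acct=E41: ✗
acct=E62: ✗
acct=E91: ✗
acct=E56: ✗
plus_sum = 307 + 128 + 219 + 107 = 761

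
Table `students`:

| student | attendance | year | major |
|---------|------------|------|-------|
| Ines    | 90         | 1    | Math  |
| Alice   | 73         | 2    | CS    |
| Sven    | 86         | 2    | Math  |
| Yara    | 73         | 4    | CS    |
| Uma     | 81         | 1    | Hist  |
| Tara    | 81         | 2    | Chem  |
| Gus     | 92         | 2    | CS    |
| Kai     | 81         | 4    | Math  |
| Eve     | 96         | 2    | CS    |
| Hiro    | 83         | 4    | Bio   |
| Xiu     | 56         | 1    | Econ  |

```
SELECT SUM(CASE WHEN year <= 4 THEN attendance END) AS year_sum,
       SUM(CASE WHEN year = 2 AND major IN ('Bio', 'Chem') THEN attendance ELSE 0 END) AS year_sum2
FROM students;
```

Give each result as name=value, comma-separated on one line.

year_sum=892, year_sum2=81

[year_sum: year <= 4]
student=Ines: ✓ → 90
student=Alice: ✓ → 73
student=Sven: ✓ → 86
student=Yara: ✓ → 73
student=Uma: ✓ → 81
student=Tara: ✓ → 81
student=Gus: ✓ → 92
student=Kai: ✓ → 81
student=Eve: ✓ → 96
student=Hiro: ✓ → 83
student=Xiu: ✓ → 56
year_sum = 90 + 73 + 86 + 73 + 81 + 81 + 92 + 81 + 96 + 83 + 56 = 892
—
[year_sum2: year = 2 AND major IN ('Bio', 'Chem')]
student=Ines: ✗
student=Alice: ✗
student=Sven: ✗
student=Yara: ✗
student=Uma: ✗
student=Tara: ✓ → 81
student=Gus: ✗
student=Kai: ✗
student=Eve: ✗
student=Hiro: ✗
student=Xiu: ✗
year_sum2 = 81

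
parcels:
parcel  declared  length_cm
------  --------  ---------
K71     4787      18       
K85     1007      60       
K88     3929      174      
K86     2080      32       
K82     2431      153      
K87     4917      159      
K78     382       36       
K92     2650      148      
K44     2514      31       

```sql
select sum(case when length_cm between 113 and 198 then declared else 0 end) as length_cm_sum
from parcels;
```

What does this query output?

13927

parcel=K71: ✗
parcel=K85: ✗
parcel=K88: ✓ → 3929
parcel=K86: ✗
parcel=K82: ✓ → 2431
parcel=K87: ✓ → 4917
parcel=K78: ✗
parcel=K92: ✓ → 2650
parcel=K44: ✗
length_cm_sum = 3929 + 2431 + 4917 + 2650 = 13927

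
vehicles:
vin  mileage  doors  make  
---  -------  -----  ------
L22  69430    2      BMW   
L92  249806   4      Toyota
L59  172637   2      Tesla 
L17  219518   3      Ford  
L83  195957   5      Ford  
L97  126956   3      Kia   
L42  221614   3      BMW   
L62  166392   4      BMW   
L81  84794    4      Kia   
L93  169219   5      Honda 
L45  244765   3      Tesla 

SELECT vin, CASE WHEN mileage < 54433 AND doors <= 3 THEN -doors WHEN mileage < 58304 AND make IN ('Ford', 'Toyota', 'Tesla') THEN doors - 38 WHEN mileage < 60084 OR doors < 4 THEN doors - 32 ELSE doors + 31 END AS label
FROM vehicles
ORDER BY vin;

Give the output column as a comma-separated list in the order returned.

vin=L17: mileage < 60084 OR doors < 4 → -29
vin=L22: mileage < 60084 OR doors < 4 → -30
vin=L42: mileage < 60084 OR doors < 4 → -29
vin=L45: mileage < 60084 OR doors < 4 → -29
vin=L59: mileage < 60084 OR doors < 4 → -30
vin=L62: ELSE → 35
vin=L81: ELSE → 35
vin=L83: ELSE → 36
vin=L92: ELSE → 35
vin=L93: ELSE → 36
vin=L97: mileage < 60084 OR doors < 4 → -29

-29, -30, -29, -29, -30, 35, 35, 36, 35, 36, -29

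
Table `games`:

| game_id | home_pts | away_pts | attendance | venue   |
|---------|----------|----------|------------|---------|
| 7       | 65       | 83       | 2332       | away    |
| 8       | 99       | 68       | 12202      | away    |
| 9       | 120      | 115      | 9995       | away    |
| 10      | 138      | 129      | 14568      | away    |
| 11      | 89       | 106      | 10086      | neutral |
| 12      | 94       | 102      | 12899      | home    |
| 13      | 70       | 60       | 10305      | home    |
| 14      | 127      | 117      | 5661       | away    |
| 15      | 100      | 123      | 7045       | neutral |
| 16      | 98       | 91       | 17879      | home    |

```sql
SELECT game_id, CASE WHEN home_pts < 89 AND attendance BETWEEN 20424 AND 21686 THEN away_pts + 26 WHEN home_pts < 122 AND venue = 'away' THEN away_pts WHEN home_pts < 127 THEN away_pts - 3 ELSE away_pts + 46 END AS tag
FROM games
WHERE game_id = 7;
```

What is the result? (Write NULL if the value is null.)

game_id = 7: home_pts=65, away_pts=83, attendance=2332, venue=away.
home_pts < 89 AND attendance BETWEEN 20424 AND 21686 → false
home_pts < 122 AND venue = 'away' → true → 83

83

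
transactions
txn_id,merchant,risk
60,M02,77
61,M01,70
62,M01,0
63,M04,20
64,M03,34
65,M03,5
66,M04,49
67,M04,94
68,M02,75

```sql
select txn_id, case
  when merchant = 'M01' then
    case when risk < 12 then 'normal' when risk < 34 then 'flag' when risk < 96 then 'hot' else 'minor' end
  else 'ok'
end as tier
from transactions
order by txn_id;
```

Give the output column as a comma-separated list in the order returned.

ok, hot, normal, ok, ok, ok, ok, ok, ok

txn_id=60: merchant='M02' → outer ELSE → ok
txn_id=61: merchant='M01' → inner[risk < 96] → hot
txn_id=62: merchant='M01' → inner[risk < 12] → normal
txn_id=63: merchant='M04' → outer ELSE → ok
txn_id=64: merchant='M03' → outer ELSE → ok
txn_id=65: merchant='M03' → outer ELSE → ok
txn_id=66: merchant='M04' → outer ELSE → ok
txn_id=67: merchant='M04' → outer ELSE → ok
txn_id=68: merchant='M02' → outer ELSE → ok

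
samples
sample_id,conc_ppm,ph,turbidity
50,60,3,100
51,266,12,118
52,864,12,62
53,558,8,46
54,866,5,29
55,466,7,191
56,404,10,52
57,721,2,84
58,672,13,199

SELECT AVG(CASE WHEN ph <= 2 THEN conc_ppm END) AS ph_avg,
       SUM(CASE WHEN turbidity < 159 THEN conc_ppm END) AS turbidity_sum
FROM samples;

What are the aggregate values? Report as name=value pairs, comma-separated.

ph_avg=721, turbidity_sum=3739

[ph_avg: ph <= 2]
sample_id=50: ✗
sample_id=51: ✗
sample_id=52: ✗
sample_id=53: ✗
sample_id=54: ✗
sample_id=55: ✗
sample_id=56: ✗
sample_id=57: ✓ → 721
sample_id=58: ✗
ph_avg = 721
—
[turbidity_sum: turbidity < 159]
sample_id=50: ✓ → 60
sample_id=51: ✓ → 266
sample_id=52: ✓ → 864
sample_id=53: ✓ → 558
sample_id=54: ✓ → 866
sample_id=55: ✗
sample_id=56: ✓ → 404
sample_id=57: ✓ → 721
sample_id=58: ✗
turbidity_sum = 60 + 266 + 864 + 558 + 866 + 404 + 721 = 3739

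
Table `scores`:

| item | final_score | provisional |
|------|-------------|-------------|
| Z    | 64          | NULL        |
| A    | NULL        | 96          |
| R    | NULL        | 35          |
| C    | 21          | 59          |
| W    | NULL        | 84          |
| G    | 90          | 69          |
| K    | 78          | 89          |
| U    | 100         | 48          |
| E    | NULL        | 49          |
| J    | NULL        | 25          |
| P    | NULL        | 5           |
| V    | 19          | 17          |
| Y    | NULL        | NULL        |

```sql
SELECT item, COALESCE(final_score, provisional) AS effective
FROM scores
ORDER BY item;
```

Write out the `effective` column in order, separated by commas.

96, 21, 49, 90, 25, 78, 5, 35, 100, 19, 84, NULL, 64

item=A: final_score=NULL, provisional=96 → 96
item=C: final_score=21 → 21
item=E: final_score=NULL, provisional=49 → 49
item=G: final_score=90 → 90
item=J: final_score=NULL, provisional=25 → 25
item=K: final_score=78 → 78
item=P: final_score=NULL, provisional=5 → 5
item=R: final_score=NULL, provisional=35 → 35
item=U: final_score=100 → 100
item=V: final_score=19 → 19
item=W: final_score=NULL, provisional=84 → 84
item=Y: final_score=NULL, provisional=NULL (all NULL) → NULL
item=Z: final_score=64 → 64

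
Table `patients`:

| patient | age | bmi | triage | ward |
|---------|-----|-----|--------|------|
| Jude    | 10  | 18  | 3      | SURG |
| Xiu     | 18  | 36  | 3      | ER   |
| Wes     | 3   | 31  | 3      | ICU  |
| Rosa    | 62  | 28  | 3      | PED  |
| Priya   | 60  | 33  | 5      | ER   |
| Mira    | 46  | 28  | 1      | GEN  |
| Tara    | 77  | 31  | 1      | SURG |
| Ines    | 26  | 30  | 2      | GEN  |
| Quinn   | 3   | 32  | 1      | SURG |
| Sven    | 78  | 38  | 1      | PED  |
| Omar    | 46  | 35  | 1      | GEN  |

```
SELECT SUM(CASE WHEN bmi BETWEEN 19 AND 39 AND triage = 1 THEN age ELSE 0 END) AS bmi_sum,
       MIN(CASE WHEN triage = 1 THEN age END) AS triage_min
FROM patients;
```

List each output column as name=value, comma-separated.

[bmi_sum: bmi BETWEEN 19 AND 39 AND triage = 1]
patient=Jude: ✗
patient=Xiu: ✗
patient=Wes: ✗
patient=Rosa: ✗
patient=Priya: ✗
patient=Mira: ✓ → 46
patient=Tara: ✓ → 77
patient=Ines: ✗
patient=Quinn: ✓ → 3
patient=Sven: ✓ → 78
patient=Omar: ✓ → 46
bmi_sum = 46 + 77 + 3 + 78 + 46 = 250
—
[triage_min: triage = 1]
patient=Jude: ✗
patient=Xiu: ✗
patient=Wes: ✗
patient=Rosa: ✗
patient=Priya: ✗
patient=Mira: ✓ → 46
patient=Tara: ✓ → 77
patient=Ines: ✗
patient=Quinn: ✓ → 3
patient=Sven: ✓ → 78
patient=Omar: ✓ → 46
triage_min = MIN(46, 77, 3, 78, 46) = 3

bmi_sum=250, triage_min=3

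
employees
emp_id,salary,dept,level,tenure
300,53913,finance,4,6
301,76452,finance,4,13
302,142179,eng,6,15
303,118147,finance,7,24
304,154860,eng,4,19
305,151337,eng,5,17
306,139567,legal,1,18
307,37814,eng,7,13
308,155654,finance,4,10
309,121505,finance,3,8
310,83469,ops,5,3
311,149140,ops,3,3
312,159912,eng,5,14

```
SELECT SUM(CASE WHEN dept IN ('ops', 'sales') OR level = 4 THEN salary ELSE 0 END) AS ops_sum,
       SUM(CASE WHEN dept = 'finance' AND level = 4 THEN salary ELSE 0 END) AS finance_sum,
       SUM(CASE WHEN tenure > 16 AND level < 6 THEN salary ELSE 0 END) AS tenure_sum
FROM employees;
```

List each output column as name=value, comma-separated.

[ops_sum: dept IN ('ops', 'sales') OR level = 4]
emp_id=300: ✓ → 53913
emp_id=301: ✓ → 76452
emp_id=302: ✗
emp_id=303: ✗
emp_id=304: ✓ → 154860
emp_id=305: ✗
emp_id=306: ✗
emp_id=307: ✗
emp_id=308: ✓ → 155654
emp_id=309: ✗
emp_id=310: ✓ → 83469
emp_id=311: ✓ → 149140
emp_id=312: ✗
ops_sum = 53913 + 76452 + 154860 + 155654 + 83469 + 149140 = 673488
—
[finance_sum: dept = 'finance' AND level = 4]
emp_id=300: ✓ → 53913
emp_id=301: ✓ → 76452
emp_id=302: ✗
emp_id=303: ✗
emp_id=304: ✗
emp_id=305: ✗
emp_id=306: ✗
emp_id=307: ✗
emp_id=308: ✓ → 155654
emp_id=309: ✗
emp_id=310: ✗
emp_id=311: ✗
emp_id=312: ✗
finance_sum = 53913 + 76452 + 155654 = 286019
—
[tenure_sum: tenure > 16 AND level < 6]
emp_id=300: ✗
emp_id=301: ✗
emp_id=302: ✗
emp_id=303: ✗
emp_id=304: ✓ → 154860
emp_id=305: ✓ → 151337
emp_id=306: ✓ → 139567
emp_id=307: ✗
emp_id=308: ✗
emp_id=309: ✗
emp_id=310: ✗
emp_id=311: ✗
emp_id=312: ✗
tenure_sum = 154860 + 151337 + 139567 = 445764

ops_sum=673488, finance_sum=286019, tenure_sum=445764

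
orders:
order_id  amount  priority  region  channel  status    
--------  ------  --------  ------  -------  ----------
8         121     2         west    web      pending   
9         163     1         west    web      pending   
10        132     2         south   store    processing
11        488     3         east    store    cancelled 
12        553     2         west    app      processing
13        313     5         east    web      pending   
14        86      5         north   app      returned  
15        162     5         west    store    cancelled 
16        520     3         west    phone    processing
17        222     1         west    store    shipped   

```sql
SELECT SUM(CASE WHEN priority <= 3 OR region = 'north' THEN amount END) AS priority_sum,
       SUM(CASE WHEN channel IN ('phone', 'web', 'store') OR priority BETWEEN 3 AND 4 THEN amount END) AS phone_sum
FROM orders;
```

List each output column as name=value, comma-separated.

priority_sum=2285, phone_sum=2121

[priority_sum: priority <= 3 OR region = 'north']
order_id=8: ✓ → 121
order_id=9: ✓ → 163
order_id=10: ✓ → 132
order_id=11: ✓ → 488
order_id=12: ✓ → 553
order_id=13: ✗
order_id=14: ✓ → 86
order_id=15: ✗
order_id=16: ✓ → 520
order_id=17: ✓ → 222
priority_sum = 121 + 163 + 132 + 488 + 553 + 86 + 520 + 222 = 2285
—
[phone_sum: channel IN ('phone', 'web', 'store') OR priority BETWEEN 3 AND 4]
order_id=8: ✓ → 121
order_id=9: ✓ → 163
order_id=10: ✓ → 132
order_id=11: ✓ → 488
order_id=12: ✗
order_id=13: ✓ → 313
order_id=14: ✗
order_id=15: ✓ → 162
order_id=16: ✓ → 520
order_id=17: ✓ → 222
phone_sum = 121 + 163 + 132 + 488 + 313 + 162 + 520 + 222 = 2121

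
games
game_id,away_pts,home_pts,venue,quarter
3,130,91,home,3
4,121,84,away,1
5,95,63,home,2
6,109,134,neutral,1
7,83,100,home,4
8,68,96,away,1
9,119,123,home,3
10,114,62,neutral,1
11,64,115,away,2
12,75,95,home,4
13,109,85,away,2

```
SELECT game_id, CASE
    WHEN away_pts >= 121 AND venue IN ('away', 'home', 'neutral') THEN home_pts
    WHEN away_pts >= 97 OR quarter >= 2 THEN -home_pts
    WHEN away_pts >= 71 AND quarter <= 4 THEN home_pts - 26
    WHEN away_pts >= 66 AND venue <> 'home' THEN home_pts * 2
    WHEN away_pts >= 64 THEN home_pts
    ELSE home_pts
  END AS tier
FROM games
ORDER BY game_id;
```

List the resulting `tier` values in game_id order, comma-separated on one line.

game_id=3: away_pts >= 121 AND venue IN ('away', 'home', 'neutral') → 91
game_id=4: away_pts >= 121 AND venue IN ('away', 'home', 'neutral') → 84
game_id=5: away_pts >= 97 OR quarter >= 2 → -63
game_id=6: away_pts >= 97 OR quarter >= 2 → -134
game_id=7: away_pts >= 97 OR quarter >= 2 → -100
game_id=8: away_pts >= 66 AND venue <> 'home' → 192
game_id=9: away_pts >= 97 OR quarter >= 2 → -123
game_id=10: away_pts >= 97 OR quarter >= 2 → -62
game_id=11: away_pts >= 97 OR quarter >= 2 → -115
game_id=12: away_pts >= 97 OR quarter >= 2 → -95
game_id=13: away_pts >= 97 OR quarter >= 2 → -85

91, 84, -63, -134, -100, 192, -123, -62, -115, -95, -85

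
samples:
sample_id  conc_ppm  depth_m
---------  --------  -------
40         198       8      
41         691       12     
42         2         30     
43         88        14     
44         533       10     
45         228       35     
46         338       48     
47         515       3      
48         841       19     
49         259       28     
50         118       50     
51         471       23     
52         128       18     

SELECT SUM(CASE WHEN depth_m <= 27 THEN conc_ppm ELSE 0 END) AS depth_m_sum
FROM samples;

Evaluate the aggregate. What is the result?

sample_id=40: ✓ → 198
sample_id=41: ✓ → 691
sample_id=42: ✗
sample_id=43: ✓ → 88
sample_id=44: ✓ → 533
sample_id=45: ✗
sample_id=46: ✗
sample_id=47: ✓ → 515
sample_id=48: ✓ → 841
sample_id=49: ✗
sample_id=50: ✗
sample_id=51: ✓ → 471
sample_id=52: ✓ → 128
depth_m_sum = 198 + 691 + 88 + 533 + 515 + 841 + 471 + 128 = 3465

3465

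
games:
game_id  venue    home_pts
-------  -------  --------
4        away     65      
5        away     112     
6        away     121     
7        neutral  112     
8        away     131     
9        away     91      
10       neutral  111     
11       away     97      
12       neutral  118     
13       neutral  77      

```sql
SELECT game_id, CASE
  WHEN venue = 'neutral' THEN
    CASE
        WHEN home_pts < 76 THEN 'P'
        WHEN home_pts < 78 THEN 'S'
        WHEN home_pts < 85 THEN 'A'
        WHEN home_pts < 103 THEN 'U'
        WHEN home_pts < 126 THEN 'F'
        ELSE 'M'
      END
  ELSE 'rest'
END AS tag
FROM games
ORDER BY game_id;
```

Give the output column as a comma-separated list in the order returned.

game_id=4: venue='away' → outer ELSE → rest
game_id=5: venue='away' → outer ELSE → rest
game_id=6: venue='away' → outer ELSE → rest
game_id=7: venue='neutral' → inner[home_pts < 126] → F
game_id=8: venue='away' → outer ELSE → rest
game_id=9: venue='away' → outer ELSE → rest
game_id=10: venue='neutral' → inner[home_pts < 126] → F
game_id=11: venue='away' → outer ELSE → rest
game_id=12: venue='neutral' → inner[home_pts < 126] → F
game_id=13: venue='neutral' → inner[home_pts < 78] → S

rest, rest, rest, F, rest, rest, F, rest, F, S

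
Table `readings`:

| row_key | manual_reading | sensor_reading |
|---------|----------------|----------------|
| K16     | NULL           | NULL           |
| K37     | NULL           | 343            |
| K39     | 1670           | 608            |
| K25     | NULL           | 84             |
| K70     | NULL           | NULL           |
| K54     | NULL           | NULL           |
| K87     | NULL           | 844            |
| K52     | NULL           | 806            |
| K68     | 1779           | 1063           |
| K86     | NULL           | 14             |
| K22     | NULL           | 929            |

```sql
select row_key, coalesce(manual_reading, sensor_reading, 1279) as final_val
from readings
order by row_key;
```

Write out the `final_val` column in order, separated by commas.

1279, 929, 84, 343, 1670, 806, 1279, 1779, 1279, 14, 844

row_key=K16: manual_reading=NULL, sensor_reading=NULL, → literal 1279 → 1279
row_key=K22: manual_reading=NULL, sensor_reading=929 → 929
row_key=K25: manual_reading=NULL, sensor_reading=84 → 84
row_key=K37: manual_reading=NULL, sensor_reading=343 → 343
row_key=K39: manual_reading=1670 → 1670
row_key=K52: manual_reading=NULL, sensor_reading=806 → 806
row_key=K54: manual_reading=NULL, sensor_reading=NULL, → literal 1279 → 1279
row_key=K68: manual_reading=1779 → 1779
row_key=K70: manual_reading=NULL, sensor_reading=NULL, → literal 1279 → 1279
row_key=K86: manual_reading=NULL, sensor_reading=14 → 14
row_key=K87: manual_reading=NULL, sensor_reading=844 → 844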